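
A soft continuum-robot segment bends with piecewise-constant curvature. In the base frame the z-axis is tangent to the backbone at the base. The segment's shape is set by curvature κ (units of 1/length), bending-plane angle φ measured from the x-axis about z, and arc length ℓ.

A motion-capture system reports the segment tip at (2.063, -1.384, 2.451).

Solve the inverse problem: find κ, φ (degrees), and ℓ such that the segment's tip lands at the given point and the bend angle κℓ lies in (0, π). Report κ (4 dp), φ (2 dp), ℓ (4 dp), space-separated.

ρ = √(x²+y²) = √(2.063² + -1.384²) = 2.48424
φ = atan2(y, x) mod 360° = atan2(-1.384, 2.063) = 326.1436°
|p|² = ρ² + z² = 2.48424² + 2.451² = 12.17883
κ = 2ρ / |p|² = 2×2.48424 / 12.17883 = 0.40796
θ = 2·atan2(ρ, z) = 2·atan2(2.48424, 2.451) = 1.58426 rad
ℓ = θ/κ = 1.58426/0.40796 = 3.88338

0.4080 326.14 3.8834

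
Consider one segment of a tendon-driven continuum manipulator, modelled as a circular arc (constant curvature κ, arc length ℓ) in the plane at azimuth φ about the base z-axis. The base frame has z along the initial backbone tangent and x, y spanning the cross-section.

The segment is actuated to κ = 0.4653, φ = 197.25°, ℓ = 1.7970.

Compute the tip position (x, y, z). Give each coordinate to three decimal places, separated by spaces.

-0.677 -0.210 1.595

θ = κ·ℓ = 0.4653 × 1.7970 = 0.83614 rad
ρ = (1 − cos θ)/κ = (1 − 0.67033)/0.4653 = 0.70851
z = sin θ / κ = 0.74206/0.4653 = 1.59481
x = ρ cos φ = 0.70851 × cos(197.25°) = -0.67664
y = ρ sin φ = 0.70851 × sin(197.25°) = -0.21010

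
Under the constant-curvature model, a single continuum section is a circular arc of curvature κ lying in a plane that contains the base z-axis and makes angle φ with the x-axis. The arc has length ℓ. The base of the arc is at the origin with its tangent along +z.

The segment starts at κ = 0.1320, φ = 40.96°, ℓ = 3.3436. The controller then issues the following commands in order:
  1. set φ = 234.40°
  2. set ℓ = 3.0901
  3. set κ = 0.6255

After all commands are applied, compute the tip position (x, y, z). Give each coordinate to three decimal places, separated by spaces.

initial: κ=0.1320, φ=40.96°, ℓ=3.3436
cmd 1: set φ=234.40° → (κ,φ,ℓ)=(0.1320,234.40°,3.3436) → tip=(-0.4226,-0.5903,3.2361)
cmd 2: set ℓ=3.0901 → (κ,φ,ℓ)=(0.1320,234.40°,3.0901) → tip=(-0.3618,-0.5054,3.0051)
cmd 3: set κ=0.6255 → (κ,φ,ℓ)=(0.6255,234.40°,3.0901) → tip=(-1.2603,-1.7604,1.4951)

-1.260 -1.760 1.495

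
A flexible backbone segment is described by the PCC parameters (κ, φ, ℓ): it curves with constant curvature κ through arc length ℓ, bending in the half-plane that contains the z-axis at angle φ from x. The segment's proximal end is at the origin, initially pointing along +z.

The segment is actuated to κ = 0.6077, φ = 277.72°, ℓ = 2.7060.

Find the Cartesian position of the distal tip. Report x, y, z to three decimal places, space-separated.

θ = κ·ℓ = 0.6077 × 2.7060 = 1.64444 rad
ρ = (1 − cos θ)/κ = (1 − -0.07357)/0.6077 = 1.76662
z = sin θ / κ = 0.99729/0.6077 = 1.64109
x = ρ cos φ = 1.76662 × cos(277.72°) = 0.23731
y = ρ sin φ = 1.76662 × sin(277.72°) = -1.75061

0.237 -1.751 1.641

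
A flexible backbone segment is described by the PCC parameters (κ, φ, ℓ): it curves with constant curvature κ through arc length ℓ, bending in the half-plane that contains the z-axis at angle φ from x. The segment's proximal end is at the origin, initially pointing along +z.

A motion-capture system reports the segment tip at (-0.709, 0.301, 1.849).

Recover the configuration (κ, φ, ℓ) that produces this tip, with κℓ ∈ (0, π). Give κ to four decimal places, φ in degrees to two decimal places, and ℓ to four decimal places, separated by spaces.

ρ = √(x²+y²) = √(-0.709² + 0.301²) = 0.77025
φ = atan2(y, x) mod 360° = atan2(0.301, -0.709) = 156.9968°
|p|² = ρ² + z² = 0.77025² + 1.849² = 4.01208
κ = 2ρ / |p|² = 2×0.77025 / 4.01208 = 0.38396
θ = 2·atan2(ρ, z) = 2·atan2(0.77025, 1.849) = 0.78943 rad
ℓ = θ/κ = 0.78943/0.38396 = 2.05599

0.3840 157.00 2.0560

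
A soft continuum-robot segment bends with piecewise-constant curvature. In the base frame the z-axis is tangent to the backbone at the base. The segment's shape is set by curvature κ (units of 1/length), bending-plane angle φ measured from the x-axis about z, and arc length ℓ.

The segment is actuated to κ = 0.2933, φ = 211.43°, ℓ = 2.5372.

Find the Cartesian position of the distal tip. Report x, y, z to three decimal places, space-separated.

-0.769 -0.470 2.309

θ = κ·ℓ = 0.2933 × 2.5372 = 0.74416 rad
ρ = (1 − cos θ)/κ = (1 − 0.73566)/0.2933 = 0.90127
z = sin θ / κ = 0.67735/0.2933 = 2.30943
x = ρ cos φ = 0.90127 × cos(211.43°) = -0.76904
y = ρ sin φ = 0.90127 × sin(211.43°) = -0.46997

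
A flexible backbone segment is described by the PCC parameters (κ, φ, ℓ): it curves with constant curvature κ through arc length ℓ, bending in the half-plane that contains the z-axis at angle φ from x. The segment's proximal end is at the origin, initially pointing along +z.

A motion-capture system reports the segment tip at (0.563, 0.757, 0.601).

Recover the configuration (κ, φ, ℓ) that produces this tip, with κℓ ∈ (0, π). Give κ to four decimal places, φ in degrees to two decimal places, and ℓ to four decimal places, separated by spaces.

1.5080 53.36 1.3310

ρ = √(x²+y²) = √(0.563² + 0.757²) = 0.94341
φ = atan2(y, x) mod 360° = atan2(0.757, 0.563) = 53.3609°
|p|² = ρ² + z² = 0.94341² + 0.601² = 1.25122
κ = 2ρ / |p|² = 2×0.94341 / 1.25122 = 1.50798
θ = 2·atan2(ρ, z) = 2·atan2(0.94341, 0.601) = 2.00715 rad
ℓ = θ/κ = 2.00715/1.50798 = 1.33102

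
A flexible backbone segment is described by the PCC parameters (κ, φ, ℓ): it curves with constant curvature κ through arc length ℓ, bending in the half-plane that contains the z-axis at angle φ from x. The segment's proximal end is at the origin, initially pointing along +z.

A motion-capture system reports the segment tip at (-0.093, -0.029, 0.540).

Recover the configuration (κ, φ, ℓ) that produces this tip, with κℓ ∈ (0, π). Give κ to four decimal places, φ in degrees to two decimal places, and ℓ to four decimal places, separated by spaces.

0.6471 197.32 0.5516

ρ = √(x²+y²) = √(-0.093² + -0.029²) = 0.09742
φ = atan2(y, x) mod 360° = atan2(-0.029, -0.093) = 197.3189°
|p|² = ρ² + z² = 0.09742² + 0.540² = 0.30109
κ = 2ρ / |p|² = 2×0.09742 / 0.30109 = 0.64709
θ = 2·atan2(ρ, z) = 2·atan2(0.09742, 0.540) = 0.35696 rad
ℓ = θ/κ = 0.35696/0.64709 = 0.55164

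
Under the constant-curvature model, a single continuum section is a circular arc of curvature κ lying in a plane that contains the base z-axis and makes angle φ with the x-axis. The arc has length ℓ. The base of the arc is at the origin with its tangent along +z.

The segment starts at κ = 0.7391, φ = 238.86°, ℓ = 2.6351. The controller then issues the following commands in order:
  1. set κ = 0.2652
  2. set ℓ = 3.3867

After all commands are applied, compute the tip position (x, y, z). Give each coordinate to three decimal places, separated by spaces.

initial: κ=0.7391, φ=238.86°, ℓ=2.6351
cmd 1: set κ=0.2652 → (κ,φ,ℓ)=(0.2652,238.86°,2.6351) → tip=(-0.4571,-0.7565,2.4258)
cmd 2: set ℓ=3.3867 → (κ,φ,ℓ)=(0.2652,238.86°,3.3867) → tip=(-0.7350,-1.2165,2.9494)

-0.735 -1.217 2.949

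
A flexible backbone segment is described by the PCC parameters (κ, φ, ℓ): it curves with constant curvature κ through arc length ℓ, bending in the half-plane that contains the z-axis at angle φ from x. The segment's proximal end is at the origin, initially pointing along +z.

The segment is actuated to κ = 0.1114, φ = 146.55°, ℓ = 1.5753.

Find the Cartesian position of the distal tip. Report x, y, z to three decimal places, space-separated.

-0.115 0.076 1.567

θ = κ·ℓ = 0.1114 × 1.5753 = 0.17549 rad
ρ = (1 − cos θ)/κ = (1 − 0.98464)/0.1114 = 0.13787
z = sin θ / κ = 0.17459/0.1114 = 1.56723
x = ρ cos φ = 0.13787 × cos(146.55°) = -0.11503
y = ρ sin φ = 0.13787 × sin(146.55°) = 0.07599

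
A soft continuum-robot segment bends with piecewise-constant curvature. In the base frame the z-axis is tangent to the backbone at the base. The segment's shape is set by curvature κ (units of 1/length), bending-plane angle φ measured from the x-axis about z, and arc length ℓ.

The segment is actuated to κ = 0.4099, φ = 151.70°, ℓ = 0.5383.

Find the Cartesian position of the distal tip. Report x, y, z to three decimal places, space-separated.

θ = κ·ℓ = 0.4099 × 0.5383 = 0.22065 rad
ρ = (1 − cos θ)/κ = (1 − 0.97576)/0.4099 = 0.05915
z = sin θ / κ = 0.21886/0.4099 = 0.53394
x = ρ cos φ = 0.05915 × cos(151.70°) = -0.05208
y = ρ sin φ = 0.05915 × sin(151.70°) = 0.02804

-0.052 0.028 0.534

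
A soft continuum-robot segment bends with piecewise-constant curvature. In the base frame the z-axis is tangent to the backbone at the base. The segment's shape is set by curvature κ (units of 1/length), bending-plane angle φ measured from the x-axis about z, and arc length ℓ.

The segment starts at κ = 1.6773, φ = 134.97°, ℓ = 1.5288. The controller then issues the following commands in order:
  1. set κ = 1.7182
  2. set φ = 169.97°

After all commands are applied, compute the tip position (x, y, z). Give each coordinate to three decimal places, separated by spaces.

initial: κ=1.6773, φ=134.97°, ℓ=1.5288
cmd 1: set κ=1.7182 → (κ,φ,ℓ)=(1.7182,134.97°,1.5288) → tip=(-0.7693,0.7701,0.2866)
cmd 2: set φ=169.97° → (κ,φ,ℓ)=(1.7182,169.97°,1.5288) → tip=(-1.0719,0.1896,0.2866)

-1.072 0.190 0.287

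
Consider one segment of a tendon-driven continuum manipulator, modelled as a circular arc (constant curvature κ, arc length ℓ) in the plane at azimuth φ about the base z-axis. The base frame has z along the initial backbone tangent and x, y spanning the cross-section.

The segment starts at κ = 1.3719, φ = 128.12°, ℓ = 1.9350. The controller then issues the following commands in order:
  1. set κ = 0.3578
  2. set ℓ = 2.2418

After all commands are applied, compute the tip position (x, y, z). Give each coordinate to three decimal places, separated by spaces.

initial: κ=1.3719, φ=128.12°, ℓ=1.9350
cmd 1: set κ=0.3578 → (κ,φ,ℓ)=(0.3578,128.12°,1.9350) → tip=(-0.3972,0.5063,1.7841)
cmd 2: set ℓ=2.2418 → (κ,φ,ℓ)=(0.3578,128.12°,2.2418) → tip=(-0.5259,0.6702,2.0090)

-0.526 0.670 2.009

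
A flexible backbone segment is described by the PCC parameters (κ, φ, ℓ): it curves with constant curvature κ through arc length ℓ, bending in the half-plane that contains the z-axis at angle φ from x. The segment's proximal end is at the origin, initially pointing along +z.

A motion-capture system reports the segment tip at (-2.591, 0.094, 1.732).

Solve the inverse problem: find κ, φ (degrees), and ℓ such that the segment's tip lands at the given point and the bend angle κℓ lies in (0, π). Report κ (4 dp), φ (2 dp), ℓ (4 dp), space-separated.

0.5334 177.92 3.6817

ρ = √(x²+y²) = √(-2.591² + 0.094²) = 2.59270
φ = atan2(y, x) mod 360° = atan2(0.094, -2.591) = 177.9223°
|p|² = ρ² + z² = 2.59270² + 1.732² = 9.72194
κ = 2ρ / |p|² = 2×2.59270 / 9.72194 = 0.53337
θ = 2·atan2(ρ, z) = 2·atan2(2.59270, 1.732) = 1.96370 rad
ℓ = θ/κ = 1.96370/0.53337 = 3.68168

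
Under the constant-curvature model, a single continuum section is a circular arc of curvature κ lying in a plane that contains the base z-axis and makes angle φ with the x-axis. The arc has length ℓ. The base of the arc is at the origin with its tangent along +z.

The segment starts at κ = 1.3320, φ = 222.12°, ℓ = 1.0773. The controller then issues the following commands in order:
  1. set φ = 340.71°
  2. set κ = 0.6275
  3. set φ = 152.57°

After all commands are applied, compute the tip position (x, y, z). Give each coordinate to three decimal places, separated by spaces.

-0.311 0.161 0.997

initial: κ=1.3320, φ=222.12°, ℓ=1.0773
cmd 1: set φ=340.71° → (κ,φ,ℓ)=(1.3320,340.71°,1.0773) → tip=(0.6126,-0.2144,0.7438)
cmd 2: set κ=0.6275 → (κ,φ,ℓ)=(0.6275,340.71°,1.0773) → tip=(0.3308,-0.1158,0.9971)
cmd 3: set φ=152.57° → (κ,φ,ℓ)=(0.6275,152.57°,1.0773) → tip=(-0.3111,0.1615,0.9971)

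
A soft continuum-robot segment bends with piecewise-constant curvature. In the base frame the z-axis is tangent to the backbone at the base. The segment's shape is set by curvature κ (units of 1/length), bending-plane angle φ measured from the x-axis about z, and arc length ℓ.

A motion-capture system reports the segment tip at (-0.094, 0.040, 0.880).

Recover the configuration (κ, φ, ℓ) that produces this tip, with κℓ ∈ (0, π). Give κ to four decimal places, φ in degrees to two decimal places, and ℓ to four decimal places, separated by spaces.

ρ = √(x²+y²) = √(-0.094² + 0.040²) = 0.10216
φ = atan2(y, x) mod 360° = atan2(0.040, -0.094) = 156.9487°
|p|² = ρ² + z² = 0.10216² + 0.880² = 0.78484
κ = 2ρ / |p|² = 2×0.10216 / 0.78484 = 0.26033
θ = 2·atan2(ρ, z) = 2·atan2(0.10216, 0.880) = 0.23114 rad
ℓ = θ/κ = 0.23114/0.26033 = 0.88788

0.2603 156.95 0.8879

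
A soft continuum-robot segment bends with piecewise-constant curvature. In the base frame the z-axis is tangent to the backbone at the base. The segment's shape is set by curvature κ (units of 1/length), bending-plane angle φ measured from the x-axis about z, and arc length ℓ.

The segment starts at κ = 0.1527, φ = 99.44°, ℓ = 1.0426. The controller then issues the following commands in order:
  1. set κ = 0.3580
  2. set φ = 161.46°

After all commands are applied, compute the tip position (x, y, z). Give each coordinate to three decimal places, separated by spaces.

-0.182 0.061 1.019

initial: κ=0.1527, φ=99.44°, ℓ=1.0426
cmd 1: set κ=0.3580 → (κ,φ,ℓ)=(0.3580,99.44°,1.0426) → tip=(-0.0315,0.1897,1.0186)
cmd 2: set φ=161.46° → (κ,φ,ℓ)=(0.3580,161.46°,1.0426) → tip=(-0.1823,0.0612,1.0186)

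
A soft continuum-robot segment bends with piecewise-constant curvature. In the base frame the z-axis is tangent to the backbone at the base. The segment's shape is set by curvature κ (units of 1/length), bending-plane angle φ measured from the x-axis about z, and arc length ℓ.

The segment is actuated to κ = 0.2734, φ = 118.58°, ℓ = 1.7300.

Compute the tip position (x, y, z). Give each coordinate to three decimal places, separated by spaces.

θ = κ·ℓ = 0.2734 × 1.7300 = 0.47298 rad
ρ = (1 − cos θ)/κ = (1 − 0.89021)/0.2734 = 0.40156
z = sin θ / κ = 0.45554/0.2734 = 1.66621
x = ρ cos φ = 0.40156 × cos(118.58°) = -0.19210
y = ρ sin φ = 0.40156 × sin(118.58°) = 0.35263

-0.192 0.353 1.666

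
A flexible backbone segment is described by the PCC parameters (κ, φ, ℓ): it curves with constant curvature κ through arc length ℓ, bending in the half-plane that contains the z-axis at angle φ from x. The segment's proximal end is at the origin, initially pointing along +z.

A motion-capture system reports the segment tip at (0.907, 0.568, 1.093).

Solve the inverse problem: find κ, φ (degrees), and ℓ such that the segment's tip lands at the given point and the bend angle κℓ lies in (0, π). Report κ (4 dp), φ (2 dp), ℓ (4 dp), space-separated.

ρ = √(x²+y²) = √(0.907² + 0.568²) = 1.07017
φ = atan2(y, x) mod 360° = atan2(0.568, 0.907) = 32.0565°
|p|² = ρ² + z² = 1.07017² + 1.093² = 2.33992
κ = 2ρ / |p|² = 2×1.07017 / 2.33992 = 0.91471
θ = 2·atan2(ρ, z) = 2·atan2(1.07017, 1.093) = 1.54969 rad
ℓ = θ/κ = 1.54969/0.91471 = 1.69419

0.9147 32.06 1.6942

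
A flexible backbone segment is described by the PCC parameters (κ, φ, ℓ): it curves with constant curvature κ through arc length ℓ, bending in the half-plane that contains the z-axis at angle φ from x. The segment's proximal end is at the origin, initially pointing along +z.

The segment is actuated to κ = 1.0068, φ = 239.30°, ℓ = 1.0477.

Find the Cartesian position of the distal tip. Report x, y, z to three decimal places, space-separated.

-0.257 -0.433 0.864

θ = κ·ℓ = 1.0068 × 1.0477 = 1.05482 rad
ρ = (1 − cos θ)/κ = (1 − 0.49338)/1.0068 = 0.50320
z = sin θ / κ = 0.86981/1.0068 = 0.86394
x = ρ cos φ = 0.50320 × cos(239.30°) = -0.25690
y = ρ sin φ = 0.50320 × sin(239.30°) = -0.43268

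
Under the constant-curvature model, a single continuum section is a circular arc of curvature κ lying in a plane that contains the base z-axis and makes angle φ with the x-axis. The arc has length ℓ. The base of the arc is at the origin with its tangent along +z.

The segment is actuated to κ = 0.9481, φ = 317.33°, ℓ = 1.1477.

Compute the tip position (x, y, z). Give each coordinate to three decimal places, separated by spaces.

0.416 -0.383 0.934

θ = κ·ℓ = 0.9481 × 1.1477 = 1.08813 rad
ρ = (1 − cos θ)/κ = (1 − 0.46414)/0.9481 = 0.56519
z = sin θ / κ = 0.88576/0.9481 = 0.93425
x = ρ cos φ = 0.56519 × cos(317.33°) = 0.41557
y = ρ sin φ = 0.56519 × sin(317.33°) = -0.38307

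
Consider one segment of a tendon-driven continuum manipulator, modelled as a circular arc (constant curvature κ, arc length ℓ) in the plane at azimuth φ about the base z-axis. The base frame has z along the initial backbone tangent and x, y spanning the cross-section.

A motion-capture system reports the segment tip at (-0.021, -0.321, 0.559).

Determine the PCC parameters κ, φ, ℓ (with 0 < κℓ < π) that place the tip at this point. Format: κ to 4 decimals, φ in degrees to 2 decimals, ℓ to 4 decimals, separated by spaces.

1.5467 266.26 0.6752

ρ = √(x²+y²) = √(-0.021² + -0.321²) = 0.32169
φ = atan2(y, x) mod 360° = atan2(-0.321, -0.021) = 266.2570°
|p|² = ρ² + z² = 0.32169² + 0.559² = 0.41596
κ = 2ρ / |p|² = 2×0.32169 / 0.41596 = 1.54671
θ = 2·atan2(ρ, z) = 2·atan2(0.32169, 0.559) = 1.04437 rad
ℓ = θ/κ = 1.04437/1.54671 = 0.67522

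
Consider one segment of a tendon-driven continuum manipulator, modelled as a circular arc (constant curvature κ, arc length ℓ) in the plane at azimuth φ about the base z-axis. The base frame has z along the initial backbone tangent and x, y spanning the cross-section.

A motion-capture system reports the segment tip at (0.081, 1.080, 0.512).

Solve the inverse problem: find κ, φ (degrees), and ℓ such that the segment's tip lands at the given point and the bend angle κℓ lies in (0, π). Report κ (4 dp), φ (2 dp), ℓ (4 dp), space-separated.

ρ = √(x²+y²) = √(0.081² + 1.080²) = 1.08303
φ = atan2(y, x) mod 360° = atan2(1.080, 0.081) = 85.7108°
|p|² = ρ² + z² = 1.08303² + 0.512² = 1.43510
κ = 2ρ / |p|² = 2×1.08303 / 1.43510 = 1.50934
θ = 2·atan2(ρ, z) = 2·atan2(1.08303, 0.512) = 2.25838 rad
ℓ = θ/κ = 2.25838/1.50934 = 1.49626

1.5093 85.71 1.4963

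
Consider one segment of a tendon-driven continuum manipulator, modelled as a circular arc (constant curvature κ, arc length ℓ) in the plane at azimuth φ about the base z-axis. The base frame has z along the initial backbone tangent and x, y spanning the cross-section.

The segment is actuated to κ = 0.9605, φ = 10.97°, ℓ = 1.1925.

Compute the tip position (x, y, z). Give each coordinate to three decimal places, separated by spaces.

θ = κ·ℓ = 0.9605 × 1.1925 = 1.14540 rad
ρ = (1 − cos θ)/κ = (1 − 0.41269)/0.9605 = 0.61147
z = sin θ / κ = 0.91087/0.9605 = 0.94833
x = ρ cos φ = 0.61147 × cos(10.97°) = 0.60029
y = ρ sin φ = 0.61147 × sin(10.97°) = 0.11636

0.600 0.116 0.948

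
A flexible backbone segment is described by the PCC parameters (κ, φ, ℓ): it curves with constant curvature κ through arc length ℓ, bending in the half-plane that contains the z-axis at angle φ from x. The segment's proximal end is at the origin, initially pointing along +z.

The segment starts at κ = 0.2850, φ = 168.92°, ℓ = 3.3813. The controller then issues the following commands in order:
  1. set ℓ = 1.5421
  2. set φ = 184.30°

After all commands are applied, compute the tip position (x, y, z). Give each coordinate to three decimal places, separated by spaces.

initial: κ=0.2850, φ=168.92°, ℓ=3.3813
cmd 1: set ℓ=1.5421 → (κ,φ,ℓ)=(0.2850,168.92°,1.5421) → tip=(-0.3272,0.0641,1.4929)
cmd 2: set φ=184.30° → (κ,φ,ℓ)=(0.2850,184.30°,1.5421) → tip=(-0.3325,-0.0250,1.4929)

-0.333 -0.025 1.493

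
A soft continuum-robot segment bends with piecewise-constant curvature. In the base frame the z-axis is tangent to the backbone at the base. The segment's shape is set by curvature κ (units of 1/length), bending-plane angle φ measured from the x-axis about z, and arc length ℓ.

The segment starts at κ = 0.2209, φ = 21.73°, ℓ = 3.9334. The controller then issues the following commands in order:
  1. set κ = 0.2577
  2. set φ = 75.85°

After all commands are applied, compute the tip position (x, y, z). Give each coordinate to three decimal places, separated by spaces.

0.447 1.773 3.294

initial: κ=0.2209, φ=21.73°, ℓ=3.9334
cmd 1: set κ=0.2577 → (κ,φ,ℓ)=(0.2577,21.73°,3.9334) → tip=(1.6986,0.6770,3.2936)
cmd 2: set φ=75.85° → (κ,φ,ℓ)=(0.2577,75.85°,3.9334) → tip=(0.4470,1.7731,3.2936)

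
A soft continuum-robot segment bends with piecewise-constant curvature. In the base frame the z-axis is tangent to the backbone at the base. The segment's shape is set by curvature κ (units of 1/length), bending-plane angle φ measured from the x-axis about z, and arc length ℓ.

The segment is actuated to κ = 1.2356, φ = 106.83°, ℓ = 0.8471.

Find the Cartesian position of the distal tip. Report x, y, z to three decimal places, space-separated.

θ = κ·ℓ = 1.2356 × 0.8471 = 1.04668 rad
ρ = (1 − cos θ)/κ = (1 − 0.50045)/1.2356 = 0.40430
z = sin θ / κ = 0.86576/1.2356 = 0.70068
x = ρ cos φ = 0.40430 × cos(106.83°) = -0.11706
y = ρ sin φ = 0.40430 × sin(106.83°) = 0.38698

-0.117 0.387 0.701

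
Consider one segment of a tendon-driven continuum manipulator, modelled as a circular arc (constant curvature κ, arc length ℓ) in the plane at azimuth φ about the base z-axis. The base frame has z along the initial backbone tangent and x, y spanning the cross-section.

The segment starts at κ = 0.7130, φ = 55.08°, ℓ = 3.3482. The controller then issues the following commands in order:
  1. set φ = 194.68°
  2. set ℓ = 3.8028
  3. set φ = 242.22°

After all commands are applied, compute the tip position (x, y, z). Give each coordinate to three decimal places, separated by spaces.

initial: κ=0.7130, φ=55.08°, ℓ=3.3482
cmd 1: set φ=194.68° → (κ,φ,ℓ)=(0.7130,194.68°,3.3482) → tip=(-2.3454,-0.6144,0.9604)
cmd 2: set ℓ=3.8028 → (κ,φ,ℓ)=(0.7130,194.68°,3.8028) → tip=(-2.5899,-0.6785,0.5849)
cmd 3: set φ=242.22° → (κ,φ,ℓ)=(0.7130,242.22°,3.8028) → tip=(-1.2478,-2.3687,0.5849)

-1.248 -2.369 0.585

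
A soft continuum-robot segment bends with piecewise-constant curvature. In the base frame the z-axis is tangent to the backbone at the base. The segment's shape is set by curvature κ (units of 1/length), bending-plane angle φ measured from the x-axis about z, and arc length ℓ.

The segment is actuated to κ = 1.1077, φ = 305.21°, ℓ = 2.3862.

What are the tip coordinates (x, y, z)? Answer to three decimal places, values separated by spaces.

0.978 -1.385 0.432

θ = κ·ℓ = 1.1077 × 2.3862 = 2.64319 rad
ρ = (1 − cos θ)/κ = (1 − -0.87835)/1.1077 = 1.69572
z = sin θ / κ = 0.47802/1.1077 = 0.43154
x = ρ cos φ = 1.69572 × cos(305.21°) = 0.97771
y = ρ sin φ = 1.69572 × sin(305.21°) = -1.38548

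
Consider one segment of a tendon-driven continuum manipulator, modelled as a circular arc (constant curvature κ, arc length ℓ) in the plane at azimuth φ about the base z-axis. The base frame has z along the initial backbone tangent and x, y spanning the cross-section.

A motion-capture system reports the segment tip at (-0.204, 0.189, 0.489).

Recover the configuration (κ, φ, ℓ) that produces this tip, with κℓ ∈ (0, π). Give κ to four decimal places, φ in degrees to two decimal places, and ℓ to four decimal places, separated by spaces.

ρ = √(x²+y²) = √(-0.204² + 0.189²) = 0.27810
φ = atan2(y, x) mod 360° = atan2(0.189, -0.204) = 137.1858°
|p|² = ρ² + z² = 0.27810² + 0.489² = 0.31646
κ = 2ρ / |p|² = 2×0.27810 / 0.31646 = 1.75755
θ = 2·atan2(ρ, z) = 2·atan2(0.27810, 0.489) = 1.03418 rad
ℓ = θ/κ = 1.03418/1.75755 = 0.58842

1.7575 137.19 0.5884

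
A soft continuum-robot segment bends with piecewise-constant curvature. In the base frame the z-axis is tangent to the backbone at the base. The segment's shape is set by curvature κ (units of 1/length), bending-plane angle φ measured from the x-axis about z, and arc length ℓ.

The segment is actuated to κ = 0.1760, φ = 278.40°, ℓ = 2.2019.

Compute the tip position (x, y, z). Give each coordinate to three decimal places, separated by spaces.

θ = κ·ℓ = 0.1760 × 2.2019 = 0.38753 rad
ρ = (1 − cos θ)/κ = (1 − 0.92584)/0.1760 = 0.42134
z = sin θ / κ = 0.37791/0.1760 = 2.14720
x = ρ cos φ = 0.42134 × cos(278.40°) = 0.06155
y = ρ sin φ = 0.42134 × sin(278.40°) = -0.41682

0.062 -0.417 2.147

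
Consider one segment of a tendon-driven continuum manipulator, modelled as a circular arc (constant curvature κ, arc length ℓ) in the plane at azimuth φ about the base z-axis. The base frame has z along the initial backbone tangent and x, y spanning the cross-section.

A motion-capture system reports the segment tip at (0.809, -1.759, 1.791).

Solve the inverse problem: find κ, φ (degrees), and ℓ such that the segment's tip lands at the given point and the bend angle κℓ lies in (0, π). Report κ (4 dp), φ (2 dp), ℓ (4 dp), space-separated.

ρ = √(x²+y²) = √(0.809² + -1.759²) = 1.93612
φ = atan2(y, x) mod 360° = atan2(-1.759, 0.809) = 294.6987°
|p|² = ρ² + z² = 1.93612² + 1.791² = 6.95624
κ = 2ρ / |p|² = 2×1.93612 / 6.95624 = 0.55666
θ = 2·atan2(ρ, z) = 2·atan2(1.93612, 1.791) = 1.64863 rad
ℓ = θ/κ = 1.64863/0.55666 = 2.96166

0.5567 294.70 2.9617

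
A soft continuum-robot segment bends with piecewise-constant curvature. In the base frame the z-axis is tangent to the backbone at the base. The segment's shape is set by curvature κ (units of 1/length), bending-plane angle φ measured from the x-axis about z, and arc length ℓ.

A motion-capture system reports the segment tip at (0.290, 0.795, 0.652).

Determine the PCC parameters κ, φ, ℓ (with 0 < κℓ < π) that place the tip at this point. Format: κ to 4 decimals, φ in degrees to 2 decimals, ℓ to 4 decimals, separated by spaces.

ρ = √(x²+y²) = √(0.290² + 0.795²) = 0.84624
φ = atan2(y, x) mod 360° = atan2(0.795, 0.290) = 69.9590°
|p|² = ρ² + z² = 0.84624² + 0.652² = 1.14123
κ = 2ρ / |p|² = 2×0.84624 / 1.14123 = 1.48304
θ = 2·atan2(ρ, z) = 2·atan2(0.84624, 0.652) = 1.82865 rad
ℓ = θ/κ = 1.82865/1.48304 = 1.23305

1.4830 69.96 1.2330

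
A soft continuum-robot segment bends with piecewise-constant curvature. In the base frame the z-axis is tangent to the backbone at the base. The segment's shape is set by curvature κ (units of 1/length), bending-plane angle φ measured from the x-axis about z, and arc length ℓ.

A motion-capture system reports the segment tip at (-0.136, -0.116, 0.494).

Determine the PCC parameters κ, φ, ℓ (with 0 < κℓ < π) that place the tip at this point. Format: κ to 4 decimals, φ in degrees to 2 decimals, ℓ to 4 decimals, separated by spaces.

ρ = √(x²+y²) = √(-0.136² + -0.116²) = 0.17875
φ = atan2(y, x) mod 360° = atan2(-0.116, -0.136) = 220.4622°
|p|² = ρ² + z² = 0.17875² + 0.494² = 0.27599
κ = 2ρ / |p|² = 2×0.17875 / 0.27599 = 1.29536
θ = 2·atan2(ρ, z) = 2·atan2(0.17875, 0.494) = 0.69438 rad
ℓ = θ/κ = 0.69438/1.29536 = 0.53605

1.2954 220.46 0.5361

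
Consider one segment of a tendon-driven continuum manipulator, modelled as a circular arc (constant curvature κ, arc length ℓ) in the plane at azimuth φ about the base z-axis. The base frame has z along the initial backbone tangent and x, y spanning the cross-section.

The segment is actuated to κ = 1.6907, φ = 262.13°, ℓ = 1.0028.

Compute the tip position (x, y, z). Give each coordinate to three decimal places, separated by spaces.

-0.091 -0.659 0.587

θ = κ·ℓ = 1.6907 × 1.0028 = 1.69543 rad
ρ = (1 − cos θ)/κ = (1 − -0.12432)/1.6907 = 0.66500
z = sin θ / κ = 0.99224/1.6907 = 0.58688
x = ρ cos φ = 0.66500 × cos(262.13°) = -0.09106
y = ρ sin φ = 0.66500 × sin(262.13°) = -0.65874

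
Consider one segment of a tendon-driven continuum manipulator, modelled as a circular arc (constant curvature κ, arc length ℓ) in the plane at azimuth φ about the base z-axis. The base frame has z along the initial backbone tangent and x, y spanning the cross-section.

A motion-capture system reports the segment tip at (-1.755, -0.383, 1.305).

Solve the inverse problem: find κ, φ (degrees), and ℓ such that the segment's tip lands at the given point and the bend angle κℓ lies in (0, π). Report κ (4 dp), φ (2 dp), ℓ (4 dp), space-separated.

0.7288 192.31 2.5866

ρ = √(x²+y²) = √(-1.755² + -0.383²) = 1.79631
φ = atan2(y, x) mod 360° = atan2(-0.383, -1.755) = 192.3108°
|p|² = ρ² + z² = 1.79631² + 1.305² = 4.92974
κ = 2ρ / |p|² = 2×1.79631 / 4.92974 = 0.72876
θ = 2·atan2(ρ, z) = 2·atan2(1.79631, 1.305) = 1.88502 rad
ℓ = θ/κ = 1.88502/0.72876 = 2.58661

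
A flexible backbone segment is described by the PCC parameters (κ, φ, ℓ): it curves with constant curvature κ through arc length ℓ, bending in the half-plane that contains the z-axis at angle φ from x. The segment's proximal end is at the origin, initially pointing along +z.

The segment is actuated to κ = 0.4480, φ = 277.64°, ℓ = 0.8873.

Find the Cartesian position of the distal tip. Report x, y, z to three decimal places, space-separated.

0.023 -0.173 0.864

θ = κ·ℓ = 0.4480 × 0.8873 = 0.39751 rad
ρ = (1 − cos θ)/κ = (1 − 0.92203)/0.4480 = 0.17405
z = sin θ / κ = 0.38712/0.4480 = 0.86412
x = ρ cos φ = 0.17405 × cos(277.64°) = 0.02314
y = ρ sin φ = 0.17405 × sin(277.64°) = -0.17250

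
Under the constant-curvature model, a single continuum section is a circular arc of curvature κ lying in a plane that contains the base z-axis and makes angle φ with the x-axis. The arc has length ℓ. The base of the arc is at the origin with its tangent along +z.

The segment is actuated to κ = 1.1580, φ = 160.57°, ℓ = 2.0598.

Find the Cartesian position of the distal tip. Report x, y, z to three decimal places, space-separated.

-1.407 0.496 0.593

θ = κ·ℓ = 1.1580 × 2.0598 = 2.38525 rad
ρ = (1 − cos θ)/κ = (1 − -0.72735)/1.1580 = 1.49167
z = sin θ / κ = 0.68627/1.1580 = 0.59263
x = ρ cos φ = 1.49167 × cos(160.57°) = -1.40671
y = ρ sin φ = 1.49167 × sin(160.57°) = 0.49621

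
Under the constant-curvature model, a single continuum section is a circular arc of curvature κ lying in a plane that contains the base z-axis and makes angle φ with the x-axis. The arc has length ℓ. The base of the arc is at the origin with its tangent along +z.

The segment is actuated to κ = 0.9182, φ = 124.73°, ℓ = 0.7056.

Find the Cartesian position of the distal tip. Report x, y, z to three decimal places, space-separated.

θ = κ·ℓ = 0.9182 × 0.7056 = 0.64788 rad
ρ = (1 − cos θ)/κ = (1 − 0.79736)/0.9182 = 0.22069
z = sin θ / κ = 0.60350/0.9182 = 0.65726
x = ρ cos φ = 0.22069 × cos(124.73°) = -0.12573
y = ρ sin φ = 0.22069 × sin(124.73°) = 0.18137

-0.126 0.181 0.657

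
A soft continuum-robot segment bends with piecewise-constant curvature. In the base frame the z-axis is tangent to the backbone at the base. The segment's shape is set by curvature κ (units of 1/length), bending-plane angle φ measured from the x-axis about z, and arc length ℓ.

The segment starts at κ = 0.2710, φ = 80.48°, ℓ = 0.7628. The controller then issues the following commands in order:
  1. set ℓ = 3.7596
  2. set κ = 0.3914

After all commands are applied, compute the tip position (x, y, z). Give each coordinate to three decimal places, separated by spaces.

0.381 2.270 2.542

initial: κ=0.2710, φ=80.48°, ℓ=0.7628
cmd 1: set ℓ=3.7596 → (κ,φ,ℓ)=(0.2710,80.48°,3.7596) → tip=(0.2903,1.7310,3.1421)
cmd 2: set κ=0.3914 → (κ,φ,ℓ)=(0.3914,80.48°,3.7596) → tip=(0.3807,2.2700,2.5423)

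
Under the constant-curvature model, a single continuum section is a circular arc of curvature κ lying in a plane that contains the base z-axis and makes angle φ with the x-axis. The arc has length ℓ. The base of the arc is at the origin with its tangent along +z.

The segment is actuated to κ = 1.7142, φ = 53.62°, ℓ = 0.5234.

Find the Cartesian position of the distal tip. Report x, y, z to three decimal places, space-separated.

θ = κ·ℓ = 1.7142 × 0.5234 = 0.89721 rad
ρ = (1 − cos θ)/κ = (1 − 0.62379)/1.7142 = 0.21947
z = sin θ / κ = 0.78159/1.7142 = 0.45595
x = ρ cos φ = 0.21947 × cos(53.62°) = 0.13017
y = ρ sin φ = 0.21947 × sin(53.62°) = 0.17669

0.130 0.177 0.456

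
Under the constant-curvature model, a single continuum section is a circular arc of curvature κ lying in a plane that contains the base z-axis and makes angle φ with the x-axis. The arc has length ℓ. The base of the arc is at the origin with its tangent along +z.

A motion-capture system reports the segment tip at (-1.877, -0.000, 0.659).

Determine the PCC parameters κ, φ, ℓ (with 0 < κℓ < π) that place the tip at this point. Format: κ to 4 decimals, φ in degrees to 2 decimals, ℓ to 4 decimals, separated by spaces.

0.9486 180.00 2.5999

ρ = √(x²+y²) = √(-1.877² + -0.000²) = 1.87700
φ = atan2(y, x) mod 360° = atan2(-0.000, -1.877) = 180.0000°
|p|² = ρ² + z² = 1.87700² + 0.659² = 3.95741
κ = 2ρ / |p|² = 2×1.87700 / 3.95741 = 0.94860
θ = 2·atan2(ρ, z) = 2·atan2(1.87700, 0.659) = 2.46630 rad
ℓ = θ/κ = 2.46630/0.94860 = 2.59993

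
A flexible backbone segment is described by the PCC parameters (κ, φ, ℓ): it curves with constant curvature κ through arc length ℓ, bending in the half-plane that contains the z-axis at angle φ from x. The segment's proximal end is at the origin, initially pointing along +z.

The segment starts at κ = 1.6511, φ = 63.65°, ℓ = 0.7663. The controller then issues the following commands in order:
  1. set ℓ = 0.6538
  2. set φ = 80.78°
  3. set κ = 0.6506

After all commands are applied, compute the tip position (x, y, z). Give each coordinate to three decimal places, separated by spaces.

initial: κ=1.6511, φ=63.65°, ℓ=0.7663
cmd 1: set ℓ=0.6538 → (κ,φ,ℓ)=(1.6511,63.65°,0.6538) → tip=(0.1420,0.2867,0.5340)
cmd 2: set φ=80.78° → (κ,φ,ℓ)=(1.6511,80.78°,0.6538) → tip=(0.0513,0.3158,0.5340)
cmd 3: set κ=0.6506 → (κ,φ,ℓ)=(0.6506,80.78°,0.6538) → tip=(0.0219,0.1352,0.6343)

0.022 0.135 0.634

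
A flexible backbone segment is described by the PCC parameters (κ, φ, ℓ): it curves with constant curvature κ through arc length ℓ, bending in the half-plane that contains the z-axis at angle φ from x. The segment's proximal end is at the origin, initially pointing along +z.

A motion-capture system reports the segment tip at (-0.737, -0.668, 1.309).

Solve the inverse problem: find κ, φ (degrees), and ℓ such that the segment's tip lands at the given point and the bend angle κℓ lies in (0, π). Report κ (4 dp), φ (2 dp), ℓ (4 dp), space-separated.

ρ = √(x²+y²) = √(-0.737² + -0.668²) = 0.99468
φ = atan2(y, x) mod 360° = atan2(-0.668, -0.737) = 222.1884°
|p|² = ρ² + z² = 0.99468² + 1.309² = 2.70287
κ = 2ρ / |p|² = 2×0.99468 / 2.70287 = 0.73602
θ = 2·atan2(ρ, z) = 2·atan2(0.99468, 1.309) = 1.29959 rad
ℓ = θ/κ = 1.29959/0.73602 = 1.76570

0.7360 222.19 1.7657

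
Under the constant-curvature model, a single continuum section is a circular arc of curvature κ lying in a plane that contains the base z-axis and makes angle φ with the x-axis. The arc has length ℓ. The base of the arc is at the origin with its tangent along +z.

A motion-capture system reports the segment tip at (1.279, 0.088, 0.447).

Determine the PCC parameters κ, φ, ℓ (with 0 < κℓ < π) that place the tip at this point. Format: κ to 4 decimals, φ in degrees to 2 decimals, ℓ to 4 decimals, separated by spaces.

1.3909 3.94 1.7762

ρ = √(x²+y²) = √(1.279² + 0.088²) = 1.28202
φ = atan2(y, x) mod 360° = atan2(0.088, 1.279) = 3.9360°
|p|² = ρ² + z² = 1.28202² + 0.447² = 1.84339
κ = 2ρ / |p|² = 2×1.28202 / 1.84339 = 1.39094
θ = 2·atan2(ρ, z) = 2·atan2(1.28202, 0.447) = 2.47062 rad
ℓ = θ/κ = 2.47062/1.39094 = 1.77622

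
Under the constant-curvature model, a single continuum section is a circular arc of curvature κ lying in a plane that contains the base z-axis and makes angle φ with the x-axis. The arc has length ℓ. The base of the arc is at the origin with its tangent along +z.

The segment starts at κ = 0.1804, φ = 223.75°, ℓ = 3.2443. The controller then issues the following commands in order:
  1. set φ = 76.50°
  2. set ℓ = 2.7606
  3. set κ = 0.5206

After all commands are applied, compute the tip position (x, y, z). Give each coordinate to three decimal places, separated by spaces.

initial: κ=0.1804, φ=223.75°, ℓ=3.2443
cmd 1: set φ=76.50° → (κ,φ,ℓ)=(0.1804,76.50°,3.2443) → tip=(0.2154,0.8971,3.0622)
cmd 2: set ℓ=2.7606 → (κ,φ,ℓ)=(0.1804,76.50°,2.7606) → tip=(0.1572,0.6547,2.6479)
cmd 3: set κ=0.5206 → (κ,φ,ℓ)=(0.5206,76.50°,2.7606) → tip=(0.3887,1.6189,1.9037)

0.389 1.619 1.904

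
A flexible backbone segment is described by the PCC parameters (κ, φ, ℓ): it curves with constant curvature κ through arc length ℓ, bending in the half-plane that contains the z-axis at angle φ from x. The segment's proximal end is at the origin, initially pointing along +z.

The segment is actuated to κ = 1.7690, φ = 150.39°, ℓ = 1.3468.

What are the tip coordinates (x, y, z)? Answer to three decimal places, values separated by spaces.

-0.848 0.482 0.389

θ = κ·ℓ = 1.7690 × 1.3468 = 2.38249 rad
ρ = (1 − cos θ)/κ = (1 − -0.72545)/1.7690 = 0.97538
z = sin θ / κ = 0.68827/1.7690 = 0.38907
x = ρ cos φ = 0.97538 × cos(150.39°) = -0.84801
y = ρ sin φ = 0.97538 × sin(150.39°) = 0.48193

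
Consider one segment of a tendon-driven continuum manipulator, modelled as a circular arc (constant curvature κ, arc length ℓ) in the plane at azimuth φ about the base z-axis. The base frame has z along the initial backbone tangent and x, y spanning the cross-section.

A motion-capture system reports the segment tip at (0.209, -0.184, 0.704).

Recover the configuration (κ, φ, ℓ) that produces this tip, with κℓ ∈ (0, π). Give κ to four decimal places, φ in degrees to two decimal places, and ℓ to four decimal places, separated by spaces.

0.9717 318.64 0.7753

ρ = √(x²+y²) = √(0.209² + -0.184²) = 0.27845
φ = atan2(y, x) mod 360° = atan2(-0.184, 0.209) = 318.6399°
|p|² = ρ² + z² = 0.27845² + 0.704² = 0.57315
κ = 2ρ / |p|² = 2×0.27845 / 0.57315 = 0.97166
θ = 2·atan2(ρ, z) = 2·atan2(0.27845, 0.704) = 0.75330 rad
ℓ = θ/κ = 0.75330/0.97166 = 0.77527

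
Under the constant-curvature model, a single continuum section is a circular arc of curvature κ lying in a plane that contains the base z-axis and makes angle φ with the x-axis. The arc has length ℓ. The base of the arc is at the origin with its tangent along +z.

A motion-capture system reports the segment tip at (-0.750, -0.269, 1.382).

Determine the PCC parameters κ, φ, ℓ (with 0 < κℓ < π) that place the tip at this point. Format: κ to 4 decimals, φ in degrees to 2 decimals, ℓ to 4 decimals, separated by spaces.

0.6262 199.73 1.6703

ρ = √(x²+y²) = √(-0.750² + -0.269²) = 0.79678
φ = atan2(y, x) mod 360° = atan2(-0.269, -0.750) = 199.7312°
|p|² = ρ² + z² = 0.79678² + 1.382² = 2.54478
κ = 2ρ / |p|² = 2×0.79678 / 2.54478 = 0.62621
θ = 2·atan2(ρ, z) = 2·atan2(0.79678, 1.382) = 1.04599 rad
ℓ = θ/κ = 1.04599/0.62621 = 1.67035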